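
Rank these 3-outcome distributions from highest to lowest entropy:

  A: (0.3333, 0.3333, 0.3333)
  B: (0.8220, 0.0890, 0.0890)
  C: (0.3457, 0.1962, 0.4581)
A > C > B

Key insight: Entropy is maximized by uniform distributions and minimized by concentrated distributions.

- Uniform distributions have maximum entropy log₂(3) = 1.5850 bits
- The more "peaked" or concentrated a distribution, the lower its entropy

Entropies:
  H(A) = 1.5850 bits
  H(B) = 0.8537 bits
  H(C) = 1.5067 bits

Ranking: A > C > B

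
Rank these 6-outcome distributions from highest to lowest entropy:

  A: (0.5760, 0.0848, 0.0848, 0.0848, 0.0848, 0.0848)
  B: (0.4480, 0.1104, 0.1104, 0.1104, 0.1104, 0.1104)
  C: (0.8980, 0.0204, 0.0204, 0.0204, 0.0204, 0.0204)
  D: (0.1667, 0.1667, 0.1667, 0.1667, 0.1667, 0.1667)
D > B > A > C

Key insight: Entropy is maximized by uniform distributions and minimized by concentrated distributions.

Entropies:
  H(A) = 1.9678 bits
  H(B) = 2.2739 bits
  H(C) = 0.7121 bits
  H(D) = 2.5850 bits

Ranking: D > B > A > C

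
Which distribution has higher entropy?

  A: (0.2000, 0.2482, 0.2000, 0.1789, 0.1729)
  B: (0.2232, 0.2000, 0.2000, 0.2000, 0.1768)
B

Both distributions are close to uniform, making this a harder comparison.

H(A) = 2.3097 bits
H(B) = 2.3180 bits

The distribution closer to uniform has higher entropy.
Answer: B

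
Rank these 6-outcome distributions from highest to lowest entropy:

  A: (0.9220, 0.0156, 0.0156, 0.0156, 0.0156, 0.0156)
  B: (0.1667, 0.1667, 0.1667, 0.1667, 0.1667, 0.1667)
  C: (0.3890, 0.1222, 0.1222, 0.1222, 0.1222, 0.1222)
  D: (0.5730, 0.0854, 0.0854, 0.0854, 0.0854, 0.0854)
B > C > D > A

Key insight: Entropy is maximized by uniform distributions and minimized by concentrated distributions.

Entropies:
  H(A) = 0.5762 bits
  H(B) = 2.5850 bits
  H(C) = 2.3828 bits
  H(D) = 1.9760 bits

Ranking: B > C > D > A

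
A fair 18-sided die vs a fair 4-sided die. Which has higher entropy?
18-sided die

Both are uniform distributions; for uniform over n outcomes, H = log₂(n). H(18-sided) = log₂(18) = 4.170 bits and H(4-sided) = log₂(4) = 2.000 bits. More outcomes in a uniform distribution means higher entropy.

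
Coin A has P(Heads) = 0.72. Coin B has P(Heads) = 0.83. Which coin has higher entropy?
A

For binary distributions, entropy is maximized at p=0.5 and decreases as p moves toward 0 or 1.

H(A) = H(0.72) = 0.8555 bits
H(B) = H(0.83) = 0.6577 bits

Distribution A (p=0.72) is closer to uniform (p=0.5), so it has higher entropy.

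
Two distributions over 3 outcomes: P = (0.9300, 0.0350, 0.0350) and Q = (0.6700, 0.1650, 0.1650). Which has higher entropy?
Q

P is highly concentrated on one outcome (93%), making it nearly deterministic. Q spreads its mass more evenly (max 67%). The more spread-out distribution has higher entropy: H(P) ≈ 0.436 bits, H(Q) ≈ 1.245 bits.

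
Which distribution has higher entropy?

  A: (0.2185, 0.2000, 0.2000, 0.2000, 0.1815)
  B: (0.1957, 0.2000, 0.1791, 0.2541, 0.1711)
A

Both distributions are close to uniform, making this a harder comparison.

H(A) = 2.3195 bits
H(B) = 2.3073 bits

The distribution closer to uniform has higher entropy.
Answer: A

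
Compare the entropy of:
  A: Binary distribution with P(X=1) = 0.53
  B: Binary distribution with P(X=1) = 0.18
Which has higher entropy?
A

For binary distributions, entropy is maximized at p=0.5 and decreases as p moves toward 0 or 1.

H(A) = H(0.53) = 0.9974 bits
H(B) = H(0.18) = 0.6801 bits

Distribution A (p=0.53) is closer to uniform (p=0.5), so it has higher entropy.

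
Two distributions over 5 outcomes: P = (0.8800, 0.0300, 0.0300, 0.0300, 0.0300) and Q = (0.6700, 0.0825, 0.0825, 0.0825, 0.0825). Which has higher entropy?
Q

P is highly concentrated on one outcome (88%), making it nearly deterministic. Q spreads its mass more evenly (max 67%). The more spread-out distribution has higher entropy: H(P) ≈ 0.769 bits, H(Q) ≈ 1.575 bits.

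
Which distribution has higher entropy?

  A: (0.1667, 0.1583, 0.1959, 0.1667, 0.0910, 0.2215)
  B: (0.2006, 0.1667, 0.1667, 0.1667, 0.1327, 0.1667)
B

Both distributions are close to uniform, making this a harder comparison.

H(A) = 2.5396 bits
H(B) = 2.5749 bits

The distribution closer to uniform has higher entropy.
Answer: B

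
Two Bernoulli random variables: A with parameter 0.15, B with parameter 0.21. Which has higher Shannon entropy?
B

For binary distributions, entropy is maximized at p=0.5 and decreases as p moves toward 0 or 1.

H(A) = H(0.15) = 0.6098 bits
H(B) = H(0.21) = 0.7415 bits

Distribution B (p=0.21) is closer to uniform (p=0.5), so it has higher entropy.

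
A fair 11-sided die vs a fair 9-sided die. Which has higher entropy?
11-sided die

Both are uniform distributions; for uniform over n outcomes, H = log₂(n). H(11-sided) = log₂(11) = 3.459 bits and H(9-sided) = log₂(9) = 3.170 bits. More outcomes in a uniform distribution means higher entropy.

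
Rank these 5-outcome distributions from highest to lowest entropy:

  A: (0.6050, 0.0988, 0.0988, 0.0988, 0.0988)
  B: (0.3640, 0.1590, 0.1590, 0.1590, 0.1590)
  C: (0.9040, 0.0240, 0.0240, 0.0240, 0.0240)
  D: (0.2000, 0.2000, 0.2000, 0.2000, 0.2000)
D > B > A > C

Key insight: Entropy is maximized by uniform distributions and minimized by concentrated distributions.

Entropies:
  H(A) = 1.7580 bits
  H(B) = 2.2180 bits
  H(C) = 0.6482 bits
  H(D) = 2.3219 bits

Ranking: D > B > A > C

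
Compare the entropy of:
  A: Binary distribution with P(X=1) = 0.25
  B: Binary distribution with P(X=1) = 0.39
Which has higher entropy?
B

For binary distributions, entropy is maximized at p=0.5 and decreases as p moves toward 0 or 1.

H(A) = H(0.25) = 0.8113 bits
H(B) = H(0.39) = 0.9648 bits

Distribution B (p=0.39) is closer to uniform (p=0.5), so it has higher entropy.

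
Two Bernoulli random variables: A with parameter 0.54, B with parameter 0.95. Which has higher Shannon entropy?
A

For binary distributions, entropy is maximized at p=0.5 and decreases as p moves toward 0 or 1.

H(A) = H(0.54) = 0.9954 bits
H(B) = H(0.95) = 0.2864 bits

Distribution A (p=0.54) is closer to uniform (p=0.5), so it has higher entropy.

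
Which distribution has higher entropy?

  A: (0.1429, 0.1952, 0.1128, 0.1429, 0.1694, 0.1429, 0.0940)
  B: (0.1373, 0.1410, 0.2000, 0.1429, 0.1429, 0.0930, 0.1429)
B

Both distributions are close to uniform, making this a harder comparison.

H(A) = 2.7730 bits
H(B) = 2.7782 bits

The distribution closer to uniform has higher entropy.
Answer: B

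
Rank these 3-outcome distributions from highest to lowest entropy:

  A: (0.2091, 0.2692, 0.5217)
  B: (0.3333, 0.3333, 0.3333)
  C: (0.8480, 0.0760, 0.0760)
B > A > C

Key insight: Entropy is maximized by uniform distributions and minimized by concentrated distributions.

- Uniform distributions have maximum entropy log₂(3) = 1.5850 bits
- The more "peaked" or concentrated a distribution, the lower its entropy

Entropies:
  H(A) = 1.4715 bits
  H(B) = 1.5850 bits
  H(C) = 0.7668 bits

Ranking: B > A > C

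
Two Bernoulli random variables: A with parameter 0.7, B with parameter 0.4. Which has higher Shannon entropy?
B

For binary distributions, entropy is maximized at p=0.5 and decreases as p moves toward 0 or 1.

H(A) = H(0.7) = 0.8813 bits
H(B) = H(0.4) = 0.9710 bits

Distribution B (p=0.4) is closer to uniform (p=0.5), so it has higher entropy.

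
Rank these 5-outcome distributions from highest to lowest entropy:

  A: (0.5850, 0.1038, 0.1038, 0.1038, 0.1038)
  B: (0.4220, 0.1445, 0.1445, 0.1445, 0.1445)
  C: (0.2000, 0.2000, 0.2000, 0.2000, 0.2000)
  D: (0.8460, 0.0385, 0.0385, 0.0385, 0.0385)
C > B > A > D

Key insight: Entropy is maximized by uniform distributions and minimized by concentrated distributions.

Entropies:
  H(A) = 1.8091 bits
  H(B) = 2.1384 bits
  H(C) = 2.3219 bits
  H(D) = 0.9278 bits

Ranking: C > B > A > D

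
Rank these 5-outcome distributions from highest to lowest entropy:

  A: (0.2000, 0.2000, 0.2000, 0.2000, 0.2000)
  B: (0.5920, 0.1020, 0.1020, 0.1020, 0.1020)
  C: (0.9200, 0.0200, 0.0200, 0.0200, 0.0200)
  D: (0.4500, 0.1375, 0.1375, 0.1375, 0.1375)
A > D > B > C

Key insight: Entropy is maximized by uniform distributions and minimized by concentrated distributions.

Entropies:
  H(A) = 2.3219 bits
  H(B) = 1.7914 bits
  H(C) = 0.5622 bits
  H(D) = 2.0928 bits

Ranking: A > D > B > C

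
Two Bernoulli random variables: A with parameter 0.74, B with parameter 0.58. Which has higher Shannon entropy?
B

For binary distributions, entropy is maximized at p=0.5 and decreases as p moves toward 0 or 1.

H(A) = H(0.74) = 0.8267 bits
H(B) = H(0.58) = 0.9815 bits

Distribution B (p=0.58) is closer to uniform (p=0.5), so it has higher entropy.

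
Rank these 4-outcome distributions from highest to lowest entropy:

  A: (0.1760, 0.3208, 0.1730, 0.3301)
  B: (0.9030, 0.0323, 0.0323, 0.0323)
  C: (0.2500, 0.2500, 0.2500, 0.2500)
C > A > B

Key insight: Entropy is maximized by uniform distributions and minimized by concentrated distributions.

- Uniform distributions have maximum entropy log₂(4) = 2.0000 bits
- The more "peaked" or concentrated a distribution, the lower its entropy

Entropies:
  H(A) = 1.9331 bits
  H(B) = 0.6132 bits
  H(C) = 2.0000 bits

Ranking: C > A > B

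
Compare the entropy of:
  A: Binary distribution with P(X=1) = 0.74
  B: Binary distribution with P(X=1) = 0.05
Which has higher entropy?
A

For binary distributions, entropy is maximized at p=0.5 and decreases as p moves toward 0 or 1.

H(A) = H(0.74) = 0.8267 bits
H(B) = H(0.05) = 0.2864 bits

Distribution A (p=0.74) is closer to uniform (p=0.5), so it has higher entropy.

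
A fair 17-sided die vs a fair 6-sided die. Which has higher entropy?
17-sided die

Both are uniform distributions; for uniform over n outcomes, H = log₂(n). H(17-sided) = log₂(17) = 4.087 bits and H(6-sided) = log₂(6) = 2.585 bits. More outcomes in a uniform distribution means higher entropy.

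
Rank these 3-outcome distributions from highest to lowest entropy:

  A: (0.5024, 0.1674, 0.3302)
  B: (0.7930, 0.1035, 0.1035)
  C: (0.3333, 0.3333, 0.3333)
C > A > B

Key insight: Entropy is maximized by uniform distributions and minimized by concentrated distributions.

- Uniform distributions have maximum entropy log₂(3) = 1.5850 bits
- The more "peaked" or concentrated a distribution, the lower its entropy

Entropies:
  H(A) = 1.4585 bits
  H(B) = 0.9427 bits
  H(C) = 1.5850 bits

Ranking: C > A > B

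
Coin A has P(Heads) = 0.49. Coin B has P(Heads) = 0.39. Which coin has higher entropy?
A

For binary distributions, entropy is maximized at p=0.5 and decreases as p moves toward 0 or 1.

H(A) = H(0.49) = 0.9997 bits
H(B) = H(0.39) = 0.9648 bits

Distribution A (p=0.49) is closer to uniform (p=0.5), so it has higher entropy.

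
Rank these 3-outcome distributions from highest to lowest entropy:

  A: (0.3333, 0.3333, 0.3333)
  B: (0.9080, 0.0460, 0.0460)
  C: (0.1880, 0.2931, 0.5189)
A > C > B

Key insight: Entropy is maximized by uniform distributions and minimized by concentrated distributions.

- Uniform distributions have maximum entropy log₂(3) = 1.5850 bits
- The more "peaked" or concentrated a distribution, the lower its entropy

Entropies:
  H(A) = 1.5850 bits
  H(B) = 0.5351 bits
  H(C) = 1.4633 bits

Ranking: A > C > B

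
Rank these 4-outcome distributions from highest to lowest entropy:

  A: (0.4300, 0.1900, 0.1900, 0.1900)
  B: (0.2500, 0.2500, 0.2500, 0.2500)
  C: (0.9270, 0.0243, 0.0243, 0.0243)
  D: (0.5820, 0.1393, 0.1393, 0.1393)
B > A > D > C

Key insight: Entropy is maximized by uniform distributions and minimized by concentrated distributions.

Entropies:
  H(A) = 1.8892 bits
  H(B) = 2.0000 bits
  H(C) = 0.4927 bits
  H(D) = 1.6430 bits

Ranking: B > A > D > C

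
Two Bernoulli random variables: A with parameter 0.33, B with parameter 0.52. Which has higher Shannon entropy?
B

For binary distributions, entropy is maximized at p=0.5 and decreases as p moves toward 0 or 1.

H(A) = H(0.33) = 0.9149 bits
H(B) = H(0.52) = 0.9988 bits

Distribution B (p=0.52) is closer to uniform (p=0.5), so it has higher entropy.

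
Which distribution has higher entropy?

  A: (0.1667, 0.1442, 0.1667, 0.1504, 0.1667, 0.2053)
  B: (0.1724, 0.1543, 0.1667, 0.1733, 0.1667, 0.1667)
B

Both distributions are close to uniform, making this a harder comparison.

H(A) = 2.5755 bits
H(B) = 2.5840 bits

The distribution closer to uniform has higher entropy.
Answer: B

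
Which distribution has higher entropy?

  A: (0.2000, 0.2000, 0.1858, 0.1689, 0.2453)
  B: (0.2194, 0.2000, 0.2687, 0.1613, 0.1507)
A

Both distributions are close to uniform, making this a harder comparison.

H(A) = 2.3106 bits
H(B) = 2.2898 bits

The distribution closer to uniform has higher entropy.
Answer: A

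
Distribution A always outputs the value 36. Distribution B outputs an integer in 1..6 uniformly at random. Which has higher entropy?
B

A is deterministic, so H(A) = 0. B is uniform over 6 outcomes, so H(B) = log₂(6) = 2.585 bits. Any distribution with genuine randomness has higher entropy than a deterministic one.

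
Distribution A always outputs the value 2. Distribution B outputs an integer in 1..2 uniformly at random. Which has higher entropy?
B

A is deterministic, so H(A) = 0. B is uniform over 2 outcomes, so H(B) = log₂(2) = 1.000 bits. Any distribution with genuine randomness has higher entropy than a deterministic one.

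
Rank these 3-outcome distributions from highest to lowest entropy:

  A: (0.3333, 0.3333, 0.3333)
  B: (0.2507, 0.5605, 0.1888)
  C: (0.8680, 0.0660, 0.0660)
A > B > C

Key insight: Entropy is maximized by uniform distributions and minimized by concentrated distributions.

- Uniform distributions have maximum entropy log₂(3) = 1.5850 bits
- The more "peaked" or concentrated a distribution, the lower its entropy

Entropies:
  H(A) = 1.5850 bits
  H(B) = 1.4226 bits
  H(C) = 0.6949 bits

Ranking: A > B > C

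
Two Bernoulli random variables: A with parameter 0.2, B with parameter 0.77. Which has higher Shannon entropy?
B

For binary distributions, entropy is maximized at p=0.5 and decreases as p moves toward 0 or 1.

H(A) = H(0.2) = 0.7219 bits
H(B) = H(0.77) = 0.7780 bits

Distribution B (p=0.77) is closer to uniform (p=0.5), so it has higher entropy.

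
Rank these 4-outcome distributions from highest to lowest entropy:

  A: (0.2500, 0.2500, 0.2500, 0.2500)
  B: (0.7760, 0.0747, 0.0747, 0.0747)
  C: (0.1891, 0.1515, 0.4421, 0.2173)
A > C > B

Key insight: Entropy is maximized by uniform distributions and minimized by concentrated distributions.

- Uniform distributions have maximum entropy log₂(4) = 2.0000 bits
- The more "peaked" or concentrated a distribution, the lower its entropy

Entropies:
  H(A) = 2.0000 bits
  H(B) = 1.1224 bits
  H(C) = 1.8660 bits

Ranking: A > C > B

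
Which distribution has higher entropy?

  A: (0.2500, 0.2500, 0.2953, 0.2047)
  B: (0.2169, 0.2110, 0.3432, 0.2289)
A

Both distributions are close to uniform, making this a harder comparison.

H(A) = 1.9881 bits
H(B) = 1.9683 bits

The distribution closer to uniform has higher entropy.
Answer: A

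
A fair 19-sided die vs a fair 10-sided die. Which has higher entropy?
19-sided die

Both are uniform distributions; for uniform over n outcomes, H = log₂(n). H(19-sided) = log₂(19) = 4.248 bits and H(10-sided) = log₂(10) = 3.322 bits. More outcomes in a uniform distribution means higher entropy.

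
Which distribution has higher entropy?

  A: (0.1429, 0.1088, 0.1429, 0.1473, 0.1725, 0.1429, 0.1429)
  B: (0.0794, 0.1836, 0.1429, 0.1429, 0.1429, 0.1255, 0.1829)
A

Both distributions are close to uniform, making this a harder comparison.

H(A) = 2.7967 bits
H(B) = 2.7664 bits

The distribution closer to uniform has higher entropy.
Answer: A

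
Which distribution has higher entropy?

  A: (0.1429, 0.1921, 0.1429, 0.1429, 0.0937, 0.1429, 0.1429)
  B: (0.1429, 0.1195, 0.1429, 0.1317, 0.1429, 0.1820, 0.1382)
B

Both distributions are close to uniform, making this a harder comparison.

H(A) = 2.7824 bits
H(B) = 2.7966 bits

The distribution closer to uniform has higher entropy.
Answer: B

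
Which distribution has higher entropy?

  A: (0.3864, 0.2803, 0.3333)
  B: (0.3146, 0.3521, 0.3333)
B

Both distributions are close to uniform, making this a harder comparison.

H(A) = 1.5727 bits
H(B) = 1.5834 bits

The distribution closer to uniform has higher entropy.
Answer: B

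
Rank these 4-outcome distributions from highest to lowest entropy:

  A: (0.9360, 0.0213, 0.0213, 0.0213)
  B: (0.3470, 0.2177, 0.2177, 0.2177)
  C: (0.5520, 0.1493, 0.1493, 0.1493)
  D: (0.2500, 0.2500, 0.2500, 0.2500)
D > B > C > A

Key insight: Entropy is maximized by uniform distributions and minimized by concentrated distributions.

Entropies:
  H(A) = 0.4446 bits
  H(B) = 1.9663 bits
  H(C) = 1.7022 bits
  H(D) = 2.0000 bits

Ranking: D > B > C > A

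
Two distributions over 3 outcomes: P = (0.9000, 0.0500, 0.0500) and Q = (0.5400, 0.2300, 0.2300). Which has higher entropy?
Q

P is highly concentrated on one outcome (90%), making it nearly deterministic. Q spreads its mass more evenly (max 54%). The more spread-out distribution has higher entropy: H(P) ≈ 0.569 bits, H(Q) ≈ 1.455 bits.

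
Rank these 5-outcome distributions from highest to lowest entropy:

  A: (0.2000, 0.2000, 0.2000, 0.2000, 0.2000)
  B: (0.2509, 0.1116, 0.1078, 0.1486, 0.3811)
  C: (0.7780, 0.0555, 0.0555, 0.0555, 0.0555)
A > B > C

Key insight: Entropy is maximized by uniform distributions and minimized by concentrated distributions.

- Uniform distributions have maximum entropy log₂(5) = 2.3219 bits
- The more "peaked" or concentrated a distribution, the lower its entropy

Entropies:
  H(A) = 2.3219 bits
  H(B) = 2.1391 bits
  H(C) = 1.2078 bits

Ranking: A > B > C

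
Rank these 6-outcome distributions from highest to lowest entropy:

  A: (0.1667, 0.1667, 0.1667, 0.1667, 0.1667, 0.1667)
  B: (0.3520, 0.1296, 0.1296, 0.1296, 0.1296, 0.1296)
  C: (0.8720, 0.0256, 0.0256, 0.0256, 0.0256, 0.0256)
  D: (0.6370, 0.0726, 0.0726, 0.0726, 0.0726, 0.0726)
A > B > D > C

Key insight: Entropy is maximized by uniform distributions and minimized by concentrated distributions.

Entropies:
  H(A) = 2.5850 bits
  H(B) = 2.4405 bits
  H(C) = 0.8491 bits
  H(D) = 1.7880 bits

Ranking: A > B > D > C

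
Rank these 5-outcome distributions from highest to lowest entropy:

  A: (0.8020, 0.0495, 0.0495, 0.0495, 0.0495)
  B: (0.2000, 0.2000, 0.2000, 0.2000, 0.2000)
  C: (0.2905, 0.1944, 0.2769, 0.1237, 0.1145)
B > C > A

Key insight: Entropy is maximized by uniform distributions and minimized by concentrated distributions.

- Uniform distributions have maximum entropy log₂(5) = 2.3219 bits
- The more "peaked" or concentrated a distribution, the lower its entropy

Entropies:
  H(A) = 1.1139 bits
  H(B) = 2.3219 bits
  H(C) = 2.2213 bits

Ranking: B > C > A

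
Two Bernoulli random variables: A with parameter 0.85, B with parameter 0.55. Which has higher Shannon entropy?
B

For binary distributions, entropy is maximized at p=0.5 and decreases as p moves toward 0 or 1.

H(A) = H(0.85) = 0.6098 bits
H(B) = H(0.55) = 0.9928 bits

Distribution B (p=0.55) is closer to uniform (p=0.5), so it has higher entropy.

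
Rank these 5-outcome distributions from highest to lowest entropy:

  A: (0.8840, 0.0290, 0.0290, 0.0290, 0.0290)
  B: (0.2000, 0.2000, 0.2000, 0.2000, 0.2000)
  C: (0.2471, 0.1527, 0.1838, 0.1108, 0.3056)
B > C > A

Key insight: Entropy is maximized by uniform distributions and minimized by concentrated distributions.

- Uniform distributions have maximum entropy log₂(5) = 2.3219 bits
- The more "peaked" or concentrated a distribution, the lower its entropy

Entropies:
  H(A) = 0.7498 bits
  H(B) = 2.3219 bits
  H(C) = 2.2359 bits

Ranking: B > C > A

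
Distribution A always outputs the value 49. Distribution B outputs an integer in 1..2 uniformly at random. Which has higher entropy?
B

A is deterministic, so H(A) = 0. B is uniform over 2 outcomes, so H(B) = log₂(2) = 1.000 bits. Any distribution with genuine randomness has higher entropy than a deterministic one.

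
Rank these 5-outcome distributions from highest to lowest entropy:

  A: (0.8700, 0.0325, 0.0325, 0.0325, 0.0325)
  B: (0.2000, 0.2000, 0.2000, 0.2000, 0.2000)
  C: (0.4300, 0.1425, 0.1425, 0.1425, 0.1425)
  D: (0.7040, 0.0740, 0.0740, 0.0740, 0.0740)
B > C > D > A

Key insight: Entropy is maximized by uniform distributions and minimized by concentrated distributions.

Entropies:
  H(A) = 0.8174 bits
  H(B) = 2.3219 bits
  H(C) = 2.1258 bits
  H(D) = 1.4683 bits

Ranking: B > C > D > A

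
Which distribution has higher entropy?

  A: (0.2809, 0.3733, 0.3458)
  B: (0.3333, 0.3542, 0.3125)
B

Both distributions are close to uniform, making this a harder comparison.

H(A) = 1.5750 bits
H(B) = 1.5831 bits

The distribution closer to uniform has higher entropy.
Answer: B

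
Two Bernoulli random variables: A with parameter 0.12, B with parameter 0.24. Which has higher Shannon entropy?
B

For binary distributions, entropy is maximized at p=0.5 and decreases as p moves toward 0 or 1.

H(A) = H(0.12) = 0.5294 bits
H(B) = H(0.24) = 0.7950 bits

Distribution B (p=0.24) is closer to uniform (p=0.5), so it has higher entropy.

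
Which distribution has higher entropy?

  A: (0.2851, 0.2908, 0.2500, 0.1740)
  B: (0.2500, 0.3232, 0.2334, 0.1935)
B

Both distributions are close to uniform, making this a harder comparison.

H(A) = 1.9734 bits
H(B) = 1.9750 bits

The distribution closer to uniform has higher entropy.
Answer: B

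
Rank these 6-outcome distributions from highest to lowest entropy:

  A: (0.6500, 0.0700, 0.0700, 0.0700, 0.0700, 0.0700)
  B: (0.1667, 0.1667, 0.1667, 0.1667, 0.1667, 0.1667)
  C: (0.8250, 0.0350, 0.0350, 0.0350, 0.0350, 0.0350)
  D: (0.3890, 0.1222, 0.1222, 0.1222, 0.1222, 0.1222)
B > D > A > C

Key insight: Entropy is maximized by uniform distributions and minimized by concentrated distributions.

Entropies:
  H(A) = 1.7467 bits
  H(B) = 2.5850 bits
  H(C) = 1.0754 bits
  H(D) = 2.3828 bits

Ranking: B > D > A > C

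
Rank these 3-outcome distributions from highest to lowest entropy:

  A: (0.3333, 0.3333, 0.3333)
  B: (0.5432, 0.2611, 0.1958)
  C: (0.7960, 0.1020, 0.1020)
A > B > C

Key insight: Entropy is maximized by uniform distributions and minimized by concentrated distributions.

- Uniform distributions have maximum entropy log₂(3) = 1.5850 bits
- The more "peaked" or concentrated a distribution, the lower its entropy

Entropies:
  H(A) = 1.5850 bits
  H(B) = 1.4447 bits
  H(C) = 0.9339 bits

Ranking: A > B > C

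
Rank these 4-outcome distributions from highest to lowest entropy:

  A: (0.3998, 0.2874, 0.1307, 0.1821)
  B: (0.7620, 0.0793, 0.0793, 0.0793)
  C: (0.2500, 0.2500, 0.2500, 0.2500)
C > A > B

Key insight: Entropy is maximized by uniform distributions and minimized by concentrated distributions.

- Uniform distributions have maximum entropy log₂(4) = 2.0000 bits
- The more "peaked" or concentrated a distribution, the lower its entropy

Entropies:
  H(A) = 1.8769 bits
  H(B) = 1.1689 bits
  H(C) = 2.0000 bits

Ranking: C > A > B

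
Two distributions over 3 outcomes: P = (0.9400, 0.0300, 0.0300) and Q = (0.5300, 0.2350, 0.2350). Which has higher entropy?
Q

P is highly concentrated on one outcome (94%), making it nearly deterministic. Q spreads its mass more evenly (max 53%). The more spread-out distribution has higher entropy: H(P) ≈ 0.387 bits, H(Q) ≈ 1.467 bits.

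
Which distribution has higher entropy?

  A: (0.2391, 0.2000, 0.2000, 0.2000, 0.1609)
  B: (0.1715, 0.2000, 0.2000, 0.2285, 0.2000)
B

Both distributions are close to uniform, making this a harder comparison.

H(A) = 2.3108 bits
H(B) = 2.3160 bits

The distribution closer to uniform has higher entropy.
Answer: B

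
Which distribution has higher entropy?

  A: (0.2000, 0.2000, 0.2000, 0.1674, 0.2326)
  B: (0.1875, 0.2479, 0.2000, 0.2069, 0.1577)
A

Both distributions are close to uniform, making this a harder comparison.

H(A) = 2.3142 bits
H(B) = 2.3066 bits

The distribution closer to uniform has higher entropy.
Answer: A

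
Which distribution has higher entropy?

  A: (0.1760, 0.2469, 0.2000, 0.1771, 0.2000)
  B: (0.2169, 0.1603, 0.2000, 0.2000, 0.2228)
B

Both distributions are close to uniform, making this a harder comparison.

H(A) = 2.3104 bits
H(B) = 2.3130 bits

The distribution closer to uniform has higher entropy.
Answer: B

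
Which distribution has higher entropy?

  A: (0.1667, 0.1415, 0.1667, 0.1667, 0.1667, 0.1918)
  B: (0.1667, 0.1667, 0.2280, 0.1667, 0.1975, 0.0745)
A

Both distributions are close to uniform, making this a harder comparison.

H(A) = 2.5795 bits
H(B) = 2.5201 bits

The distribution closer to uniform has higher entropy.
Answer: A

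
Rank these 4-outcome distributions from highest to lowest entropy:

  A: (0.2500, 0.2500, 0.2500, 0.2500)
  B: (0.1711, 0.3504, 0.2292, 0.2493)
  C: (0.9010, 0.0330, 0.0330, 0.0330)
A > B > C

Key insight: Entropy is maximized by uniform distributions and minimized by concentrated distributions.

- Uniform distributions have maximum entropy log₂(4) = 2.0000 bits
- The more "peaked" or concentrated a distribution, the lower its entropy

Entropies:
  H(A) = 2.0000 bits
  H(B) = 1.9527 bits
  H(C) = 0.6227 bits

Ranking: A > B > C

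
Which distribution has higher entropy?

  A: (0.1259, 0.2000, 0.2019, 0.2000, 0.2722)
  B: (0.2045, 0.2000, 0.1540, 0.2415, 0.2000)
B

Both distributions are close to uniform, making this a harder comparison.

H(A) = 2.2822 bits
H(B) = 2.3078 bits

The distribution closer to uniform has higher entropy.
Answer: B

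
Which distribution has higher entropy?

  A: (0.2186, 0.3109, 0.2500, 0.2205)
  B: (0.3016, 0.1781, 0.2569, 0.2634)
A

Both distributions are close to uniform, making this a harder comparison.

H(A) = 1.9845 bits
H(B) = 1.9756 bits

The distribution closer to uniform has higher entropy.
Answer: A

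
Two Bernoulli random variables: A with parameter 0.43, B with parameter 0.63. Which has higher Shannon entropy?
A

For binary distributions, entropy is maximized at p=0.5 and decreases as p moves toward 0 or 1.

H(A) = H(0.43) = 0.9858 bits
H(B) = H(0.63) = 0.9507 bits

Distribution A (p=0.43) is closer to uniform (p=0.5), so it has higher entropy.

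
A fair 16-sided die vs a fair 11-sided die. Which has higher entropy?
16-sided die

Both are uniform distributions; for uniform over n outcomes, H = log₂(n). H(16-sided) = log₂(16) = 4.000 bits and H(11-sided) = log₂(11) = 3.459 bits. More outcomes in a uniform distribution means higher entropy.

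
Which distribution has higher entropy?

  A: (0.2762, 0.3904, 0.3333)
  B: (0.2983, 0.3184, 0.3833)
B

Both distributions are close to uniform, making this a harder comparison.

H(A) = 1.5708 bits
H(B) = 1.5766 bits

The distribution closer to uniform has higher entropy.
Answer: B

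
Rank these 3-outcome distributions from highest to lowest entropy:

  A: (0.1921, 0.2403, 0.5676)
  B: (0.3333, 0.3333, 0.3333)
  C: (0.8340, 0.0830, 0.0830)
B > A > C

Key insight: Entropy is maximized by uniform distributions and minimized by concentrated distributions.

- Uniform distributions have maximum entropy log₂(3) = 1.5850 bits
- The more "peaked" or concentrated a distribution, the lower its entropy

Entropies:
  H(A) = 1.4152 bits
  H(B) = 1.5850 bits
  H(C) = 0.8145 bits

Ranking: B > A > C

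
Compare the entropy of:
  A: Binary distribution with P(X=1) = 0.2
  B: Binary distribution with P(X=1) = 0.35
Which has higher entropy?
B

For binary distributions, entropy is maximized at p=0.5 and decreases as p moves toward 0 or 1.

H(A) = H(0.2) = 0.7219 bits
H(B) = H(0.35) = 0.9341 bits

Distribution B (p=0.35) is closer to uniform (p=0.5), so it has higher entropy.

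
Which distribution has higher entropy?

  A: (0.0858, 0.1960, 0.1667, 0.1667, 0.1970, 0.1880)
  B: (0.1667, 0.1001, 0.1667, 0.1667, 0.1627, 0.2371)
B

Both distributions are close to uniform, making this a harder comparison.

H(A) = 2.5413 bits
H(B) = 2.5435 bits

The distribution closer to uniform has higher entropy.
Answer: B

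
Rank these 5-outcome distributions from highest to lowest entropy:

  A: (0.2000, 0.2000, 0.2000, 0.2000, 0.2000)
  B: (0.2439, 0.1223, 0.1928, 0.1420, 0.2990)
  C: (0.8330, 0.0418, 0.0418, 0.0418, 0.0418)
A > B > C

Key insight: Entropy is maximized by uniform distributions and minimized by concentrated distributions.

- Uniform distributions have maximum entropy log₂(5) = 2.3219 bits
- The more "peaked" or concentrated a distribution, the lower its entropy

Entropies:
  H(A) = 2.3219 bits
  H(B) = 2.2458 bits
  H(C) = 0.9848 bits

Ranking: A > B > C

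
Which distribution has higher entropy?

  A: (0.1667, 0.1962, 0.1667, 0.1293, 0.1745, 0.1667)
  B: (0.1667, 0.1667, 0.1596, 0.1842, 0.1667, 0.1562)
B

Both distributions are close to uniform, making this a harder comparison.

H(A) = 2.5746 bits
H(B) = 2.5830 bits

The distribution closer to uniform has higher entropy.
Answer: B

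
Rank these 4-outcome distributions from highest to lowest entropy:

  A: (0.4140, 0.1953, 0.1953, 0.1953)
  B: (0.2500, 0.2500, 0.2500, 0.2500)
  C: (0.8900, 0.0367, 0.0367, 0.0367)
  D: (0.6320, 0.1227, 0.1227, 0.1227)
B > A > D > C

Key insight: Entropy is maximized by uniform distributions and minimized by concentrated distributions.

Entropies:
  H(A) = 1.9073 bits
  H(B) = 2.0000 bits
  H(C) = 0.6743 bits
  H(D) = 1.5324 bits

Ranking: B > A > D > C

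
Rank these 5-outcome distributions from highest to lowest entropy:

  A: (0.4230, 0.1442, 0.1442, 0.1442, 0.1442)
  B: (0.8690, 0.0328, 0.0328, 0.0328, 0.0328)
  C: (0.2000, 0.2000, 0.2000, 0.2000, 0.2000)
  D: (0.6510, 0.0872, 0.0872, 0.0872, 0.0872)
C > A > D > B

Key insight: Entropy is maximized by uniform distributions and minimized by concentrated distributions.

Entropies:
  H(A) = 2.1368 bits
  H(B) = 0.8222 bits
  H(C) = 2.3219 bits
  H(D) = 1.6312 bits

Ranking: C > A > D > B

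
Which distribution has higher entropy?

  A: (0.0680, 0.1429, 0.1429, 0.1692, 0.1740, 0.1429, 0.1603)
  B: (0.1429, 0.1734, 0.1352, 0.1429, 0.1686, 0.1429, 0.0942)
B

Both distributions are close to uniform, making this a harder comparison.

H(A) = 2.7629 bits
H(B) = 2.7859 bits

The distribution closer to uniform has higher entropy.
Answer: B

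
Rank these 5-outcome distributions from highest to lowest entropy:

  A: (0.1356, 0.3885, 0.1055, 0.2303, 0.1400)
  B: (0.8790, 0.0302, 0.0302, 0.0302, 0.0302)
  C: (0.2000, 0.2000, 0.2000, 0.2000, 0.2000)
C > A > B

Key insight: Entropy is maximized by uniform distributions and minimized by concentrated distributions.

- Uniform distributions have maximum entropy log₂(5) = 2.3219 bits
- The more "peaked" or concentrated a distribution, the lower its entropy

Entropies:
  H(A) = 2.1482 bits
  H(B) = 0.7742 bits
  H(C) = 2.3219 bits

Ranking: C > A > B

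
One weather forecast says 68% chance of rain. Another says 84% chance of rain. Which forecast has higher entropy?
68% forecast

Treat each forecast as a Bernoulli distribution. Binary entropy is maximized at p=0.5 and falls off symmetrically toward 0 or 1. The 68% forecast is closer to 50%, so it is more uncertain. H(68%) ≈ 0.904 bits, H(84%) ≈ 0.634 bits.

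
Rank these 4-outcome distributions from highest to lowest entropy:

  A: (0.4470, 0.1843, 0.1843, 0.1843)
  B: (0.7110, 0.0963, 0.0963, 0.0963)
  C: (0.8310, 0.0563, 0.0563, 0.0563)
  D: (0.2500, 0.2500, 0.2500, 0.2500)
D > A > B > C

Key insight: Entropy is maximized by uniform distributions and minimized by concentrated distributions.

Entropies:
  H(A) = 1.8684 bits
  H(B) = 1.3255 bits
  H(C) = 0.9233 bits
  H(D) = 2.0000 bits

Ranking: D > A > B > C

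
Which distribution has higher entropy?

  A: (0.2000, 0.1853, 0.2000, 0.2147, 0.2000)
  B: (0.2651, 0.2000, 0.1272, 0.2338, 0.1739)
A

Both distributions are close to uniform, making this a harder comparison.

H(A) = 2.3204 bits
H(B) = 2.2796 bits

The distribution closer to uniform has higher entropy.
Answer: A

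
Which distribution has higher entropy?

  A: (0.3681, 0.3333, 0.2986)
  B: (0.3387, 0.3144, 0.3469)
B

Both distributions are close to uniform, making this a harder comparison.

H(A) = 1.5797 bits
H(B) = 1.5837 bits

The distribution closer to uniform has higher entropy.
Answer: B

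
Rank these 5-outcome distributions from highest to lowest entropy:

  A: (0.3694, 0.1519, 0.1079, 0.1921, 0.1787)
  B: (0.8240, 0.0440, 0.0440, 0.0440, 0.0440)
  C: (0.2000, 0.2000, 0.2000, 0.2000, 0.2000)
C > A > B

Key insight: Entropy is maximized by uniform distributions and minimized by concentrated distributions.

- Uniform distributions have maximum entropy log₂(5) = 2.3219 bits
- The more "peaked" or concentrated a distribution, the lower its entropy

Entropies:
  H(A) = 2.1915 bits
  H(B) = 1.0232 bits
  H(C) = 2.3219 bits

Ranking: C > A > B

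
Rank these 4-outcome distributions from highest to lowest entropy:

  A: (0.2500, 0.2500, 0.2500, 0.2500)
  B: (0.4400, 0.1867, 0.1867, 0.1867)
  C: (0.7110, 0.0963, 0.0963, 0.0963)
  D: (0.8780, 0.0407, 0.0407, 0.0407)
A > B > C > D

Key insight: Entropy is maximized by uniform distributions and minimized by concentrated distributions.

Entropies:
  H(A) = 2.0000 bits
  H(B) = 1.8772 bits
  H(C) = 1.3255 bits
  H(D) = 0.7284 bits

Ranking: A > B > C > D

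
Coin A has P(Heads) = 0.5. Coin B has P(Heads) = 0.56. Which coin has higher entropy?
A

For binary distributions, entropy is maximized at p=0.5 and decreases as p moves toward 0 or 1.

H(A) = H(0.5) = 1.0000 bits
H(B) = H(0.56) = 0.9896 bits

Distribution A (p=0.5) is closer to uniform (p=0.5), so it has higher entropy.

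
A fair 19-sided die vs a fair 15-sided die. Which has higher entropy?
19-sided die

Both are uniform distributions; for uniform over n outcomes, H = log₂(n). H(19-sided) = log₂(19) = 4.248 bits and H(15-sided) = log₂(15) = 3.907 bits. More outcomes in a uniform distribution means higher entropy.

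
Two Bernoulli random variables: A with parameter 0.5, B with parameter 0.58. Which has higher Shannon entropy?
A

For binary distributions, entropy is maximized at p=0.5 and decreases as p moves toward 0 or 1.

H(A) = H(0.5) = 1.0000 bits
H(B) = H(0.58) = 0.9815 bits

Distribution A (p=0.5) is closer to uniform (p=0.5), so it has higher entropy.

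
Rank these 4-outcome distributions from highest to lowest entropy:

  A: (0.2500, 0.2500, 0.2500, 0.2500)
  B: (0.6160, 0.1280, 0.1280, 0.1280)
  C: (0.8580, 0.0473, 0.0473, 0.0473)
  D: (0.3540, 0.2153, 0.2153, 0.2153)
A > D > B > C

Key insight: Entropy is maximized by uniform distributions and minimized by concentrated distributions.

Entropies:
  H(A) = 2.0000 bits
  H(B) = 1.5694 bits
  H(C) = 0.8145 bits
  H(D) = 1.9615 bits

Ranking: A > D > B > C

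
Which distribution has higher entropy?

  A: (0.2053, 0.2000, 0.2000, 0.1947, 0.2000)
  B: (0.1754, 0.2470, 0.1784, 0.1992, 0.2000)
A

Both distributions are close to uniform, making this a harder comparison.

H(A) = 2.3217 bits
H(B) = 2.3105 bits

The distribution closer to uniform has higher entropy.
Answer: A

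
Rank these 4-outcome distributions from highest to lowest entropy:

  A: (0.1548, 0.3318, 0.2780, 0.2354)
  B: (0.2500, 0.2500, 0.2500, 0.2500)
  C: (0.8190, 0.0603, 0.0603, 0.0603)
B > A > C

Key insight: Entropy is maximized by uniform distributions and minimized by concentrated distributions.

- Uniform distributions have maximum entropy log₂(4) = 2.0000 bits
- The more "peaked" or concentrated a distribution, the lower its entropy

Entropies:
  H(A) = 1.9494 bits
  H(B) = 2.0000 bits
  H(C) = 0.9691 bits

Ranking: B > A > C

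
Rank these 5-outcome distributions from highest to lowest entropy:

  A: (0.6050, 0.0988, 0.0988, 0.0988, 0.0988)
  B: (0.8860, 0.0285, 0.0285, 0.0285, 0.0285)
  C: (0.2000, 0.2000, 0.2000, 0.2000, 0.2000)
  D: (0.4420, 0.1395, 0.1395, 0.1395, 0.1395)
C > D > A > B

Key insight: Entropy is maximized by uniform distributions and minimized by concentrated distributions.

Entropies:
  H(A) = 1.7580 bits
  H(B) = 0.7399 bits
  H(C) = 2.3219 bits
  H(D) = 2.1063 bits

Ranking: C > D > A > B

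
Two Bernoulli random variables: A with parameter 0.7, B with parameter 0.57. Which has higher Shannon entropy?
B

For binary distributions, entropy is maximized at p=0.5 and decreases as p moves toward 0 or 1.

H(A) = H(0.7) = 0.8813 bits
H(B) = H(0.57) = 0.9858 bits

Distribution B (p=0.57) is closer to uniform (p=0.5), so it has higher entropy.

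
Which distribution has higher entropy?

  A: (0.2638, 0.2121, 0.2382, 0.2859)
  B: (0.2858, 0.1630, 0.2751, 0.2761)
A

Both distributions are close to uniform, making this a harder comparison.

H(A) = 1.9911 bits
H(B) = 1.9679 bits

The distribution closer to uniform has higher entropy.
Answer: A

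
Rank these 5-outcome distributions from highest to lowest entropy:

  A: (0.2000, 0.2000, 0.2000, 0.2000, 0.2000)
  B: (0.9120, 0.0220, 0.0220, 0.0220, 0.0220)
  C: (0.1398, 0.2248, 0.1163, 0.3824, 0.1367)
A > C > B

Key insight: Entropy is maximized by uniform distributions and minimized by concentrated distributions.

- Uniform distributions have maximum entropy log₂(5) = 2.3219 bits
- The more "peaked" or concentrated a distribution, the lower its entropy

Entropies:
  H(A) = 2.3219 bits
  H(B) = 0.6058 bits
  H(C) = 2.1646 bits

Ranking: A > C > B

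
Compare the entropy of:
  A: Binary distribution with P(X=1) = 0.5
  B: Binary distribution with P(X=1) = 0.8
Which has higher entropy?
A

For binary distributions, entropy is maximized at p=0.5 and decreases as p moves toward 0 or 1.

H(A) = H(0.5) = 1.0000 bits
H(B) = H(0.8) = 0.7219 bits

Distribution A (p=0.5) is closer to uniform (p=0.5), so it has higher entropy.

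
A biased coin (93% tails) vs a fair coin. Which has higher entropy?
Fair coin

The fair coin is uniform (p=0.5), maximizing binary entropy at 1 bit. The biased coin has H(0.93) ≈ 0.366 bits — its outcome is more predictable, so its entropy is lower.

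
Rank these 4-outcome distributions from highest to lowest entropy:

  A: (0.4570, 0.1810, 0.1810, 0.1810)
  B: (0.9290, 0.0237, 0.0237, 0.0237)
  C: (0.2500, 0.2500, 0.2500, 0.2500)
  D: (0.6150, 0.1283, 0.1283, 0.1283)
C > A > D > B

Key insight: Entropy is maximized by uniform distributions and minimized by concentrated distributions.

Entropies:
  H(A) = 1.8553 bits
  H(B) = 0.4822 bits
  H(C) = 2.0000 bits
  H(D) = 1.5717 bits

Ranking: C > A > D > B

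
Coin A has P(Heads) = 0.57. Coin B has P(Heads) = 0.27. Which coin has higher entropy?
A

For binary distributions, entropy is maximized at p=0.5 and decreases as p moves toward 0 or 1.

H(A) = H(0.57) = 0.9858 bits
H(B) = H(0.27) = 0.8415 bits

Distribution A (p=0.57) is closer to uniform (p=0.5), so it has higher entropy.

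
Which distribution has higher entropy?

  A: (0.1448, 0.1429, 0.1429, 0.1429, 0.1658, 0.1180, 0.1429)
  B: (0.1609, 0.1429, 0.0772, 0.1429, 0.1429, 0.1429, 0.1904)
A

Both distributions are close to uniform, making this a harder comparison.

H(A) = 2.8015 bits
H(B) = 2.7693 bits

The distribution closer to uniform has higher entropy.
Answer: A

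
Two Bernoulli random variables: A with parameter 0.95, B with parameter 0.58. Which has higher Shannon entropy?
B

For binary distributions, entropy is maximized at p=0.5 and decreases as p moves toward 0 or 1.

H(A) = H(0.95) = 0.2864 bits
H(B) = H(0.58) = 0.9815 bits

Distribution B (p=0.58) is closer to uniform (p=0.5), so it has higher entropy.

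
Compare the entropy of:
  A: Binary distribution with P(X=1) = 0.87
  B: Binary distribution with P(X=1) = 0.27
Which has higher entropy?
B

For binary distributions, entropy is maximized at p=0.5 and decreases as p moves toward 0 or 1.

H(A) = H(0.87) = 0.5574 bits
H(B) = H(0.27) = 0.8415 bits

Distribution B (p=0.27) is closer to uniform (p=0.5), so it has higher entropy.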